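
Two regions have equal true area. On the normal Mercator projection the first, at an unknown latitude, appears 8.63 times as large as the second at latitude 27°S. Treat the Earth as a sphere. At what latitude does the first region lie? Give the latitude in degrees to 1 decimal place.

72.3°

Mercator areal scale is sec²φ, so apparent-area ratio = sec²φ₁ / sec²φ₂ = cos²φ₂ / cos²φ₁.
cos²φ₂ / cos²φ₁ = 8.63  ⇒  cos φ₁ = cos 27° / √8.63 = 0.8910/2.938 = 0.3033.
φ₁ = arccos(0.3033) ≈ 72.3°.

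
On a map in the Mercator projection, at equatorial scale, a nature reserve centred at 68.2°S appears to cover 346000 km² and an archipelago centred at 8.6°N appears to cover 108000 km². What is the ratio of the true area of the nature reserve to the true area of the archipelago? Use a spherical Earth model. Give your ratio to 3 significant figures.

0.452

On Mercator the areal scale is sec²φ, so true area = apparent × cos²φ.
True area of nature reserve: 346000 × cos²(68.2°) = 346000 × 0.1379 = 47720 km².
True area of archipelago: 108000 × cos²(8.6°) = 108000 × 0.9776 = 105600 km².
Ratio = 47720 / 105600 ≈ 0.452.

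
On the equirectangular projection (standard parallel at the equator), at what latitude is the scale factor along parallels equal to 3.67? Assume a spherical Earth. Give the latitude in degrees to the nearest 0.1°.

Plate carrée: h = 1, k = sec φ along parallels.
sec φ = 3.67  ⇒  cos φ = 0.2725  ⇒  φ ≈ 74.2°.

74.2°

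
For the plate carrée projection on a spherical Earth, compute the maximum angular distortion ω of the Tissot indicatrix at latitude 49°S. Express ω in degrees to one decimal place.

24.0°

Plate carrée maps x = Rλ, y = Rφ. The meridian scale is h = 1 and the parallel scale is k = 1/cos φ = sec φ.
At 49°: h = 1.000, k = 1.524; principal scales a = 1.524, b = 1.000.
sin(ω/2) = (a − b)/(a + b) = 0.5243/2.524 = 0.2077, so ω = 2 arcsin(0.2077) ≈ 24.0°.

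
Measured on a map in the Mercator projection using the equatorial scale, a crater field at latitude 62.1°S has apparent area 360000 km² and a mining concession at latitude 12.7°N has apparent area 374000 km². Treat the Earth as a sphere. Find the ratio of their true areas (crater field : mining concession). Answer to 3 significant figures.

0.221

On Mercator the areal scale is sec²φ, so true area = apparent × cos²φ.
True area of crater field: 360000 × cos²(62.1°) = 360000 × 0.2190 = 78820 km².
True area of mining concession: 374000 × cos²(12.7°) = 374000 × 0.9517 = 355900 km².
Ratio = 78820 / 355900 ≈ 0.221.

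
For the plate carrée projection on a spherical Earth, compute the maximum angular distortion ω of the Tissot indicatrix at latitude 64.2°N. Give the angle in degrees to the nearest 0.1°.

For the equirectangular projection with φ₀ = 0 (plate carrée), h = 1 along meridians and k = sec φ along parallels.
At 64.2°: h = 1.000, k = 2.298; principal scales a = 2.298, b = 1.000.
sin(ω/2) = (a − b)/(a + b) = 1.298/3.298 = 0.3935, so ω = 2 arcsin(0.3935) ≈ 46.3°.

46.3°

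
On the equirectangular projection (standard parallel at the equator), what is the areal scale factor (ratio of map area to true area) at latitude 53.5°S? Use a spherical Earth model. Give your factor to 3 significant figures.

Plate carrée maps x = Rλ, y = Rφ. The meridian scale is h = 1 and the parallel scale is k = 1/cos φ = sec φ.
Areal scale = h·k = 1 × sec φ; at 53.5°, h = 1.000, k = 1.681, so h·k = 1.681.

1.68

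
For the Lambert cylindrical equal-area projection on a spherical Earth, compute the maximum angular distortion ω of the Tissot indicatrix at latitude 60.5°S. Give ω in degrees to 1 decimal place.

75.1°

The Lambert cylindrical equal-area projection is the cylindrical equal-area projection with its standard parallel at the equator (φ₀ = 0). Cylindrical equal-area (φ₀ = 0°): h = cos φ / cos 0° along meridians, k = cos 0° / cos φ along parallels; h·k = 1.
At 60.5°: h = 0.4924, k = 2.031; principal scales a = 2.031, b = 0.4924.
sin(ω/2) = (a − b)/(a + b) = 1.538/2.523 = 0.6097, so ω = 2 arcsin(0.6097) ≈ 75.1°.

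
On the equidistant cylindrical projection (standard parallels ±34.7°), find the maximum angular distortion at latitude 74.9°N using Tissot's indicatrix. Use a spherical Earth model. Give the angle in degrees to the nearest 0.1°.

In the equirectangular projection with standard parallel φ₀ = 34.7° (x = Rλ cos φ₀, y = Rφ), meridians are true-scale (h = 1) and the parallel scale is k = cos φ₀ / cos φ.
At 74.9°: h = 1.000, k = 3.156; principal scales a = 3.156, b = 1.000.
sin(ω/2) = (a − b)/(a + b) = 2.156/4.156 = 0.5188, so ω = 2 arcsin(0.5188) ≈ 62.5°.

62.5°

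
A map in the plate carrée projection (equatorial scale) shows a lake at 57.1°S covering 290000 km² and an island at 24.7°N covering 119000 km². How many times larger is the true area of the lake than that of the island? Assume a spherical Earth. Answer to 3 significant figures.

On the plate carrée, areal scale = h·k = 1 × sec φ, so true area = apparent × cos φ.
True area of lake: 290000 × cos(57.1°) = 290000 × 0.5432 = 157500 km².
True area of island: 119000 × cos(24.7°) = 119000 × 0.9085 = 108100 km².
Ratio = 157500 / 108100 ≈ 1.46.

1.46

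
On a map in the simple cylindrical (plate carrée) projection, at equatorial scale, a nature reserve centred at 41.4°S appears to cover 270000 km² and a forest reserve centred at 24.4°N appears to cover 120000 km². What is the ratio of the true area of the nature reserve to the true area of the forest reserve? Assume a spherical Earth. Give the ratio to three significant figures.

On the plate carrée, areal scale = h·k = 1 × sec φ, so true area = apparent × cos φ.
True area of nature reserve: 270000 × cos(41.4°) = 270000 × 0.7501 = 202500 km².
True area of forest reserve: 120000 × cos(24.4°) = 120000 × 0.9107 = 109300 km².
Ratio = 202500 / 109300 ≈ 1.85.

1.85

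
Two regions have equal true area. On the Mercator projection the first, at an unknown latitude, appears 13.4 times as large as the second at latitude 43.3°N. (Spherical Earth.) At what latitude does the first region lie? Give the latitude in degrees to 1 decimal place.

78.5°

For equal true areas on Mercator, apparent areas scale as sec²φ, so the ratio is cos²φ₂ / cos²φ₁.
cos²φ₂ / cos²φ₁ = 13.4  ⇒  cos φ₁ = cos 43.3° / √13.4 = 0.7278/3.661 = 0.1988.
φ₁ = arccos(0.1988) ≈ 78.5°.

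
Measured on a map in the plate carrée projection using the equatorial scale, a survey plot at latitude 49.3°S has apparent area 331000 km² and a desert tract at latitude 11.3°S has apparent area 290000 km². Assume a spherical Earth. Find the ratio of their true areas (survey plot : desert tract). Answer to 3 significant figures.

0.759

Plate carrée has h = 1 and k = sec φ, giving areal scale sec φ; true area = (apparent area) · cos φ.
True area of survey plot: 331000 × cos(49.3°) = 331000 × 0.6521 = 215800 km².
True area of desert tract: 290000 × cos(11.3°) = 290000 × 0.9806 = 284400 km².
Ratio = 215800 / 284400 ≈ 0.759.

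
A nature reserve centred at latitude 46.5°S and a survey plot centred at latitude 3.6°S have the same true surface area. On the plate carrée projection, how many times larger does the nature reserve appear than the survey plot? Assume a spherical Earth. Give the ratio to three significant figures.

1.45

In the plate carrée (x = Rλ, y = Rφ), meridians are true-scale (h = 1) and parallels are stretched by k = sec φ.
Areal scale at 46.5°: h·k = 1.000 × 1.453 = 1.453.
Areal scale at 3.6°: h·k = 1.000 × 1.002 = 1.002.
Ratio = 1.453/1.002 ≈ 1.45.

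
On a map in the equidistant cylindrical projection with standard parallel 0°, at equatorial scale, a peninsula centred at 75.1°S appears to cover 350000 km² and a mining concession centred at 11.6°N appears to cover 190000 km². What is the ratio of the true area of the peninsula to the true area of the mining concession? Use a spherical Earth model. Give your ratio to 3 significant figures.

0.484

On the plate carrée, areal scale = h·k = 1 × sec φ, so true area = apparent × cos φ.
True area of peninsula: 350000 × cos(75.1°) = 350000 × 0.2571 = 90000 km².
True area of mining concession: 190000 × cos(11.6°) = 190000 × 0.9796 = 186100 km².
Ratio = 90000 / 186100 ≈ 0.484.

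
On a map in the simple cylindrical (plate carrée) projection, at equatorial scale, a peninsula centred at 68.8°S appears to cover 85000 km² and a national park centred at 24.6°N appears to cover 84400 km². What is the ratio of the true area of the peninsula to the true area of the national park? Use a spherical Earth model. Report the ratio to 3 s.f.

On the plate carrée, areal scale = h·k = 1 × sec φ, so true area = apparent × cos φ.
True area of peninsula: 85000 × cos(68.8°) = 85000 × 0.3616 = 30740 km².
True area of national park: 84400 × cos(24.6°) = 84400 × 0.9092 = 76740 km².
Ratio = 30740 / 76740 ≈ 0.401.

0.401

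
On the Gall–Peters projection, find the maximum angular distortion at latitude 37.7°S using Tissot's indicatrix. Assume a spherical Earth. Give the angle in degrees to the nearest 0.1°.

The Gall–Peters projection is cylindrical equal-area with φ₀ = 45°. A cylindrical equal-area projection with standard parallel φ₀ has meridian scale h = cos φ / cos φ₀ and parallel scale k = cos φ₀ / cos φ (so areas are preserved, h·k = 1).
At 37.7°: h = 1.119, k = 0.8937; principal scales a = 1.119, b = 0.8937.
sin(ω/2) = (a − b)/(a + b) = 0.2253/2.013 = 0.1119, so ω = 2 arcsin(0.1119) ≈ 12.9°.

12.9°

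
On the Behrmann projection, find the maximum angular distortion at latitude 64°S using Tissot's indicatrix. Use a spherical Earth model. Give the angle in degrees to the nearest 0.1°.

72.6°

The Behrmann projection is cylindrical equal-area with φ₀ = 30°. For cylindrical equal-area with standard parallel φ₀, h = cos φ / cos φ₀ and k = cos φ₀ / cos φ, so h·k = 1.
At 64°: h = 0.5062, k = 1.976; principal scales a = 1.976, b = 0.5062.
sin(ω/2) = (a − b)/(a + b) = 1.469/2.482 = 0.5921, so ω = 2 arcsin(0.5921) ≈ 72.6°.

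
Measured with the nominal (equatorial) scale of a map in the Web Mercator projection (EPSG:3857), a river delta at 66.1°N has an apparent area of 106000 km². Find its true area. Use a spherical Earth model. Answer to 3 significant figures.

17400 km²

The Mercator projection is conformal; its linear scale factor is the same in every direction and equals sec φ = 1/cos φ.
Areal scale = k² = sec²φ = 1/cos²(66.1°) = 1/0.4051² = 6.092.
True area = apparent / (areal scale) = 106000 / 6.092 ≈ 17400 km².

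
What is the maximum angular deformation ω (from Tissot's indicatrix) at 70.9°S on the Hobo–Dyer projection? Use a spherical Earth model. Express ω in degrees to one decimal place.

The Hobo–Dyer projection is cylindrical equal-area with φ₀ = 37.5°. Cylindrical equal-area (φ₀ = 37.5°): h = cos φ / cos 37.5° along meridians, k = cos 37.5° / cos φ along parallels; h·k = 1.
At 70.9°: h = 0.4124, k = 2.425; principal scales a = 2.425, b = 0.4124.
sin(ω/2) = (a − b)/(a + b) = 2.012/2.837 = 0.7092, so ω = 2 arcsin(0.7092) ≈ 90.3°.

90.3°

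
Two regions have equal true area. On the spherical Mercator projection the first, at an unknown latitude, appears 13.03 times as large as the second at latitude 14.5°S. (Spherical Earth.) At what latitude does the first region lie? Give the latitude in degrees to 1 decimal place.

74.4°

For equal true areas on Mercator, apparent areas scale as sec²φ, so the ratio is cos²φ₂ / cos²φ₁.
cos²φ₂ / cos²φ₁ = 13.03  ⇒  cos φ₁ = cos 14.5° / √13.03 = 0.9681/3.610 = 0.2682.
φ₁ = arccos(0.2682) ≈ 74.4°.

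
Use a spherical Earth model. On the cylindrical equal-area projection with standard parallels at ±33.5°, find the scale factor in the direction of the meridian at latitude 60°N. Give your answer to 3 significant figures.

Cylindrical equal-area (φ₀ = 33.5°): h = cos φ / cos 33.5° along meridians, k = cos 33.5° / cos φ along parallels; h·k = 1.
h = cos 60° / cos 33.5° = 0.5000/0.8339 = 0.5996.

0.600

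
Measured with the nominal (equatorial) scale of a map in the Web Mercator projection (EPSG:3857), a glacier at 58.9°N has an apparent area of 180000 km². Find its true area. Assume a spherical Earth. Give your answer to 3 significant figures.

48000 km²

Mercator is conformal, so the point scale is isotropic: h = k = sec φ = 1/cos φ.
Areal scale = k² = sec²φ = 1/cos²(58.9°) = 1/0.5165² = 3.748.
True area = apparent / (areal scale) = 180000 / 3.748 ≈ 48000 km².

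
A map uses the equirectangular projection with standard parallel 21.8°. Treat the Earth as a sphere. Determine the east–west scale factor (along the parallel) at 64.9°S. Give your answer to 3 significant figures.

The equidistant cylindrical projection with φ₀ = 21.8° has h = 1 (meridians true) and k = cos φ₀ / cos φ along parallels.
k = cos 21.8° / cos 64.9° = 0.9285/0.4242 = 2.189.

2.19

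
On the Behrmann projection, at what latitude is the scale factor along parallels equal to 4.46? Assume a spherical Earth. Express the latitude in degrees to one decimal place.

78.8°

The Behrmann projection is cylindrical equal-area with φ₀ = 30°. For cylindrical equal-area with standard parallel φ₀, h = cos φ / cos φ₀ and k = cos φ₀ / cos φ, so h·k = 1.
k = cos φ₀ / cos φ = 4.46  ⇒  cos φ = cos 30° / 4.46 = 0.1942.
φ = arccos(0.1942) ≈ 78.8°.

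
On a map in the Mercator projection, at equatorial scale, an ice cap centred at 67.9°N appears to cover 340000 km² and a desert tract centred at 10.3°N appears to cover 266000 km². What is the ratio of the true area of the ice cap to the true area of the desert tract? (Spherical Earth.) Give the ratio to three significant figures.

Since Mercator area scale is 1/cos²φ, the true area equals the apparent area multiplied by cos²φ.
True area of ice cap: 340000 × cos²(67.9°) = 340000 × 0.1415 = 48130 km².
True area of desert tract: 266000 × cos²(10.3°) = 266000 × 0.9680 = 257500 km².
Ratio = 48130 / 257500 ≈ 0.187.

0.187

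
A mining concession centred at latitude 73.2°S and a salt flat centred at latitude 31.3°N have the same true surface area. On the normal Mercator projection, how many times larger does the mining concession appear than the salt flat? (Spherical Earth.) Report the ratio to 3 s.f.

Mercator is conformal with k = sec φ, so areal scale = k² = sec²φ.
At 73.2°: sec²(73.2°) = 1/0.2890² = 11.97.
At 31.3°: sec²(31.3°) = 1/0.8545² = 1.370.
Ratio = 11.97/1.370 = cos²(31.3°)/cos²(73.2°) ≈ 8.74.

8.74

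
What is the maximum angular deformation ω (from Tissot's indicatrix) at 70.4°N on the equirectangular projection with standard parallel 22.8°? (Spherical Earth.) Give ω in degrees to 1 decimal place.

55.6°

With standard parallel φ₀ = 22.8°, the equirectangular projection gives x = Rλ cos φ₀, y = Rφ, so h = 1 and k = cos 22.8° / cos φ.
At 70.4°: h = 1.000, k = 2.748; principal scales a = 2.748, b = 1.000.
sin(ω/2) = (a − b)/(a + b) = 1.748/3.748 = 0.4664, so ω = 2 arcsin(0.4664) ≈ 55.6°.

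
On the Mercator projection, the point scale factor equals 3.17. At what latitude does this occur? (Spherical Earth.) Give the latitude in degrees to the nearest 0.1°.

71.6°

Mercator scale is k = sec φ = 1/cos φ.
1/cos φ = 3.17  ⇒  cos φ = 0.3155  ⇒  φ = arccos(0.3155) ≈ 71.6°.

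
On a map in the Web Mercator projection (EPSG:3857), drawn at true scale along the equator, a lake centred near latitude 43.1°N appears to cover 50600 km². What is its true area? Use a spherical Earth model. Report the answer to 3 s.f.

27000 km²

Mercator is conformal, so the point scale is isotropic: h = k = sec φ = 1/cos φ.
Areal scale = k² = sec²φ = 1/cos²(43.1°) = 1/0.7302² = 1.876.
True area = apparent / (areal scale) = 50600 / 1.876 ≈ 27000 km².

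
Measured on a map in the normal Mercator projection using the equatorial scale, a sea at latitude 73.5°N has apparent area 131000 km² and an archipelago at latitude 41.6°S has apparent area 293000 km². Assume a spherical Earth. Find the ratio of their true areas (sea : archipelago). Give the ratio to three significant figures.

0.0645

On Mercator the areal scale is sec²φ, so true area = apparent × cos²φ.
True area of sea: 131000 × cos²(73.5°) = 131000 × 0.08066 = 10570 km².
True area of archipelago: 293000 × cos²(41.6°) = 293000 × 0.5592 = 163800 km².
Ratio = 10570 / 163800 ≈ 0.0645.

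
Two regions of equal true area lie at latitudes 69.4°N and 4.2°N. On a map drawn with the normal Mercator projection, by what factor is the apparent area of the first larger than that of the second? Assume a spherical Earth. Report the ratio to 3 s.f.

8.03

Mercator areal scale is sec²φ.
At 69.4°: sec²(69.4°) = 1/0.3518² = 8.078.
At 4.2°: sec²(4.2°) = 1/0.9973² = 1.005.
Ratio = 8.078/1.005 = cos²(4.2°)/cos²(69.4°) ≈ 8.03.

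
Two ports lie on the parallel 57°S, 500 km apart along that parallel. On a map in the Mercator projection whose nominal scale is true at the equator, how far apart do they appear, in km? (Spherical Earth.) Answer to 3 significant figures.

For Mercator, h = k = sec φ (a conformal cylindrical projection has a single point scale, 1/cos φ).
Along the parallel, k = sec 57° = 1/0.5446 = 1.836.
Map distance = 500 × 1.836 ≈ 918 km.

918 km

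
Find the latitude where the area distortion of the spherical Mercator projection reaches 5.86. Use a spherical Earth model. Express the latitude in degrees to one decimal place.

Mercator areal scale is sec²φ.
sec²φ = 5.86  ⇒  cos²φ = 0.1706  ⇒  cos φ = 0.4131.
φ = arccos(0.4131) ≈ 65.6°.

65.6°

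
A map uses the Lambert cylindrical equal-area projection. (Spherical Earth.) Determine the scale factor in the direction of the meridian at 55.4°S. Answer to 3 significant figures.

The Lambert cylindrical equal-area projection is the cylindrical equal-area projection with its standard parallel at the equator (φ₀ = 0). For cylindrical equal-area with standard parallel φ₀, h = cos φ / cos φ₀ and k = cos φ₀ / cos φ, so h·k = 1.
h = cos 55.4° / cos 0° = 0.5678/1.000 = 0.5678.

0.568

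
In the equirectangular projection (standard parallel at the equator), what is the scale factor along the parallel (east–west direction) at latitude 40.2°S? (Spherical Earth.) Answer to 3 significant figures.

For the equirectangular projection with φ₀ = 0 (plate carrée), h = 1 along meridians and k = sec φ along parallels.
k = 1/cos 40.2° = 1/0.7638 = 1.309.

1.31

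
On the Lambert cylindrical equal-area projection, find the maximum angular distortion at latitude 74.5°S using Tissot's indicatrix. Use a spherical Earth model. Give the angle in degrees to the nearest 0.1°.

The Lambert cylindrical equal-area projection is the cylindrical equal-area projection with its standard parallel at the equator (φ₀ = 0). Cylindrical equal-area (φ₀ = 0°): h = cos φ / cos 0° along meridians, k = cos 0° / cos φ along parallels; h·k = 1.
At 74.5°: h = 0.2672, k = 3.742; principal scales a = 3.742, b = 0.2672.
sin(ω/2) = (a − b)/(a + b) = 3.475/4.009 = 0.8667, so ω = 2 arcsin(0.8667) ≈ 120.2°.

120.2°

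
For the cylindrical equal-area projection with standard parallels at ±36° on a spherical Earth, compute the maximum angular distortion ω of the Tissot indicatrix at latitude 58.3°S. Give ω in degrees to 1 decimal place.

For cylindrical equal-area with standard parallel φ₀, h = cos φ / cos φ₀ and k = cos φ₀ / cos φ, so h·k = 1.
At 58.3°: h = 0.6495, k = 1.540; principal scales a = 1.540, b = 0.6495.
sin(ω/2) = (a − b)/(a + b) = 0.8901/2.189 = 0.4066, so ω = 2 arcsin(0.4066) ≈ 48.0°.

48.0°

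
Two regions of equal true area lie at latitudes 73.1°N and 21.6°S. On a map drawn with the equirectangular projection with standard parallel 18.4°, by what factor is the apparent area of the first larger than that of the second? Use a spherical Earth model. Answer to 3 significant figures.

In the equirectangular projection with standard parallel φ₀ = 18.4° (x = Rλ cos φ₀, y = Rφ), meridians are true-scale (h = 1) and the parallel scale is k = cos φ₀ / cos φ.
Areal scale at 73.1°: h·k = 1.000 × 3.264 = 3.264.
Areal scale at 21.6°: h·k = 1.000 × 1.021 = 1.021.
Ratio = 3.264/1.021 ≈ 3.20.

3.20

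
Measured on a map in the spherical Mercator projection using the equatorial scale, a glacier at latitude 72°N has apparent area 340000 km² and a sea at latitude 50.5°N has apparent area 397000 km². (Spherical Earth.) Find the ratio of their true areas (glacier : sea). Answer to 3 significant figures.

On Mercator the areal scale is sec²φ, so true area = apparent × cos²φ.
True area of glacier: 340000 × cos²(72°) = 340000 × 0.09549 = 32470 km².
True area of sea: 397000 × cos²(50.5°) = 397000 × 0.4046 = 160600 km².
Ratio = 32470 / 160600 ≈ 0.202.

0.202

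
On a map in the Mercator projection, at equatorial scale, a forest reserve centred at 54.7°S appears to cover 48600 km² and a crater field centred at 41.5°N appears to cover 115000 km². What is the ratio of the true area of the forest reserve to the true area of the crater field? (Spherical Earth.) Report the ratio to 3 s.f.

Mercator's areal exaggeration is sec²φ; hence true area = (apparent area) · cos²φ.
True area of forest reserve: 48600 × cos²(54.7°) = 48600 × 0.3339 = 16230 km².
True area of crater field: 115000 × cos²(41.5°) = 115000 × 0.5609 = 64510 km².
Ratio = 16230 / 64510 ≈ 0.252.

0.252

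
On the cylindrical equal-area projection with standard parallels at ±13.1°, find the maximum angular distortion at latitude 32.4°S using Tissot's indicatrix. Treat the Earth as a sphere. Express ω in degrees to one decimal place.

Cylindrical equal-area (φ₀ = 13.1°): h = cos φ / cos 13.1° along meridians, k = cos 13.1° / cos φ along parallels; h·k = 1.
At 32.4°: h = 0.8669, k = 1.154; principal scales a = 1.154, b = 0.8669.
sin(ω/2) = (a − b)/(a + b) = 0.2867/2.020 = 0.1419, so ω = 2 arcsin(0.1419) ≈ 16.3°.

16.3°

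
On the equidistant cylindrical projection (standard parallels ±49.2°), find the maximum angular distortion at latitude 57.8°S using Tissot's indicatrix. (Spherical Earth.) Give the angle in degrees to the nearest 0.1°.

In the equirectangular projection with standard parallel φ₀ = 49.2° (x = Rλ cos φ₀, y = Rφ), meridians are true-scale (h = 1) and the parallel scale is k = cos φ₀ / cos φ.
At 57.8°: h = 1.000, k = 1.226; principal scales a = 1.226, b = 1.000.
sin(ω/2) = (a − b)/(a + b) = 0.2262/2.226 = 0.1016, so ω = 2 arcsin(0.1016) ≈ 11.7°.

11.7°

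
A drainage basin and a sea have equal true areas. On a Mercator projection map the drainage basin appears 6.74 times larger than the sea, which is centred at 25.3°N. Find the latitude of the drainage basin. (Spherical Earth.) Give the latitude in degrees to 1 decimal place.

69.6°

On Mercator, (apparent₁)/(apparent₂) = sec²φ₁ / sec²φ₂ when true areas are equal.
cos²φ₂ / cos²φ₁ = 6.74  ⇒  cos φ₁ = cos 25.3° / √6.74 = 0.9041/2.596 = 0.3482.
φ₁ = arccos(0.3482) ≈ 69.6°.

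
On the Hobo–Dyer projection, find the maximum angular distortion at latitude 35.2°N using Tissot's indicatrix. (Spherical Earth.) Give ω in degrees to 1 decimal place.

3.4°

The Hobo–Dyer projection is cylindrical equal-area with φ₀ = 37.5°. For cylindrical equal-area with standard parallel φ₀, h = cos φ / cos φ₀ and k = cos φ₀ / cos φ, so h·k = 1.
At 35.2°: h = 1.030, k = 0.9709; principal scales a = 1.030, b = 0.9709.
sin(ω/2) = (a − b)/(a + b) = 0.05910/2.001 = 0.02954, so ω = 2 arcsin(0.02954) ≈ 3.4°.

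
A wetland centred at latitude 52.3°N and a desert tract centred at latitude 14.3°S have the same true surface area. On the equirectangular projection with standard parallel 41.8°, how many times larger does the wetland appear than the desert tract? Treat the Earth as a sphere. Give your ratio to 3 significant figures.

In the equirectangular projection with standard parallel φ₀ = 41.8° (x = Rλ cos φ₀, y = Rφ), meridians are true-scale (h = 1) and the parallel scale is k = cos φ₀ / cos φ.
Areal scale at 52.3°: h·k = 1.000 × 1.219 = 1.219.
Areal scale at 14.3°: h·k = 1.000 × 0.7693 = 0.7693.
Ratio = 1.219/0.7693 ≈ 1.58.

1.58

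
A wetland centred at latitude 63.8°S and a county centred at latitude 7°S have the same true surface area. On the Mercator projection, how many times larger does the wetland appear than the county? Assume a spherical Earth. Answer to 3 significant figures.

On Mercator, area is exaggerated by sec²φ = 1/cos²φ.
At 63.8°: sec²(63.8°) = 1/0.4415² = 5.130.
At 7°: sec²(7°) = 1/0.9925² = 1.015.
Ratio = 5.130/1.015 = cos²(7°)/cos²(63.8°) ≈ 5.05.

5.05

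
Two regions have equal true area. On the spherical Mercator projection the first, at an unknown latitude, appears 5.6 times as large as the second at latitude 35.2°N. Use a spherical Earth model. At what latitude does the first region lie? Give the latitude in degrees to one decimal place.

69.8°

For equal true areas on Mercator, apparent areas scale as sec²φ, so the ratio is cos²φ₂ / cos²φ₁.
cos²φ₂ / cos²φ₁ = 5.6  ⇒  cos φ₁ = cos 35.2° / √5.6 = 0.8171/2.366 = 0.3453.
φ₁ = arccos(0.3453) ≈ 69.8°.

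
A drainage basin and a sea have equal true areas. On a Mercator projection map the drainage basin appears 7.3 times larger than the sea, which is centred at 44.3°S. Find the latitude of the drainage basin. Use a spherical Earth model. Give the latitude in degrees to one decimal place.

74.6°

For equal true areas on Mercator, apparent areas scale as sec²φ, so the ratio is cos²φ₂ / cos²φ₁.
cos²φ₂ / cos²φ₁ = 7.3  ⇒  cos φ₁ = cos 44.3° / √7.3 = 0.7157/2.702 = 0.2649.
φ₁ = arccos(0.2649) ≈ 74.6°.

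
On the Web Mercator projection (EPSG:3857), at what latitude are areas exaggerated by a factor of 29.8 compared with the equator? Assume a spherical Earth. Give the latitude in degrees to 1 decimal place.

Mercator areal scale is sec²φ.
sec²φ = 29.8  ⇒  cos²φ = 0.03356  ⇒  cos φ = 0.1832.
φ = arccos(0.1832) ≈ 79.4°.

79.4°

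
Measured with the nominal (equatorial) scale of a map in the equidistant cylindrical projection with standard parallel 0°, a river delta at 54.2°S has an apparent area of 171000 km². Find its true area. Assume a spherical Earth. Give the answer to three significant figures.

In the plate carrée (x = Rλ, y = Rφ), meridians are true-scale (h = 1) and parallels are stretched by k = sec φ.
Areal scale = h·k = 1 × sec φ; at 54.2°, h = 1.000, k = 1.710, so h·k = 1.710.
True area = apparent / (areal scale) = 171000 / 1.710 ≈ 100000 km².

100000 km²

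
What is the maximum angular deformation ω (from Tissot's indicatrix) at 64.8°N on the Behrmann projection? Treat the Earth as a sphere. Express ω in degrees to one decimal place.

75.3°

The Behrmann projection is cylindrical equal-area with φ₀ = 30°. A cylindrical equal-area projection with standard parallel φ₀ has meridian scale h = cos φ / cos φ₀ and parallel scale k = cos φ₀ / cos φ (so areas are preserved, h·k = 1).
At 64.8°: h = 0.4916, k = 2.034; principal scales a = 2.034, b = 0.4916.
sin(ω/2) = (a − b)/(a + b) = 1.542/2.526 = 0.6107, so ω = 2 arcsin(0.6107) ≈ 75.3°.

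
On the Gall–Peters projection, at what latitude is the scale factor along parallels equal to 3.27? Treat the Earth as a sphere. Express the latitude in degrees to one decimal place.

Gall–Peters is a cylindrical equal-area projection with standard parallels at ±45°. A cylindrical equal-area projection with standard parallel φ₀ has meridian scale h = cos φ / cos φ₀ and parallel scale k = cos φ₀ / cos φ (so areas are preserved, h·k = 1).
k = cos φ₀ / cos φ = 3.27  ⇒  cos φ = cos 45° / 3.27 = 0.2162.
φ = arccos(0.2162) ≈ 77.5°.

77.5°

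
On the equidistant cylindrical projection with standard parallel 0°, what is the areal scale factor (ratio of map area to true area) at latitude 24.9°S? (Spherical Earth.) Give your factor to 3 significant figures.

In the plate carrée (x = Rλ, y = Rφ), meridians are true-scale (h = 1) and parallels are stretched by k = sec φ.
Areal scale = h·k = 1 × sec φ; at 24.9°, h = 1.000, k = 1.102, so h·k = 1.102.

1.10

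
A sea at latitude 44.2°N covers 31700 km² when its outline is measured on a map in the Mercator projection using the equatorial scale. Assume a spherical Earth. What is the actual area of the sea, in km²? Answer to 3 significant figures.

For Mercator, h = k = sec φ (a conformal cylindrical projection has a single point scale, 1/cos φ).
Areal scale = k² = sec²φ = 1/cos²(44.2°) = 1/0.7169² = 1.946.
True area = apparent / (areal scale) = 31700 / 1.946 ≈ 16300 km².

16300 km²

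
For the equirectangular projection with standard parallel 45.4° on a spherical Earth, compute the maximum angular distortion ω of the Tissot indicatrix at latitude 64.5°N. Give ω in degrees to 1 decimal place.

27.8°

With standard parallel φ₀ = 45.4°, the equirectangular projection gives x = Rλ cos φ₀, y = Rφ, so h = 1 and k = cos 45.4° / cos φ.
At 64.5°: h = 1.000, k = 1.631; principal scales a = 1.631, b = 1.000.
sin(ω/2) = (a − b)/(a + b) = 0.6310/2.631 = 0.2398, so ω = 2 arcsin(0.2398) ≈ 27.8°.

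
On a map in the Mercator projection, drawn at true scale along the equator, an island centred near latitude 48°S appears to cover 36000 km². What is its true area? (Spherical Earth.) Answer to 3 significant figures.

16100 km²

Mercator is conformal, so the point scale is isotropic: h = k = sec φ = 1/cos φ.
Areal scale = k² = sec²φ = 1/cos²(48°) = 1/0.6691² = 2.233.
True area = apparent / (areal scale) = 36000 / 2.233 ≈ 16100 km².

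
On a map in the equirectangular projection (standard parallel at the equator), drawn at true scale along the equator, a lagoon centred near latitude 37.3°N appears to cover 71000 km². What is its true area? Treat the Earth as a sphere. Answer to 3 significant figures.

In the plate carrée (x = Rλ, y = Rφ), meridians are true-scale (h = 1) and parallels are stretched by k = sec φ.
Areal scale = h·k = 1 × sec φ; at 37.3°, h = 1.000, k = 1.257, so h·k = 1.257.
True area = apparent / (areal scale) = 71000 / 1.257 ≈ 56500 km².

56500 km²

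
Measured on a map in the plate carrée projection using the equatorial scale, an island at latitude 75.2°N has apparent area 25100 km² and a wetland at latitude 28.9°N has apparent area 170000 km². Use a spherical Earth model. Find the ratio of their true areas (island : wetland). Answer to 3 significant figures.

On the plate carrée, areal scale = h·k = 1 × sec φ, so true area = apparent × cos φ.
True area of island: 25100 × cos(75.2°) = 25100 × 0.2554 = 6412 km².
True area of wetland: 170000 × cos(28.9°) = 170000 × 0.8755 = 148800 km².
Ratio = 6412 / 148800 ≈ 0.0431.

0.0431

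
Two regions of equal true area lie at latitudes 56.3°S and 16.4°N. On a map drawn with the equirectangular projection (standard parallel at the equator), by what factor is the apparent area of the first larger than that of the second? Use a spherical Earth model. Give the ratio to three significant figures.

Plate carrée maps x = Rλ, y = Rφ. The meridian scale is h = 1 and the parallel scale is k = 1/cos φ = sec φ.
Areal scale at 56.3°: h·k = 1.000 × 1.802 = 1.802.
Areal scale at 16.4°: h·k = 1.000 × 1.042 = 1.042.
Ratio = 1.802/1.042 ≈ 1.73.

1.73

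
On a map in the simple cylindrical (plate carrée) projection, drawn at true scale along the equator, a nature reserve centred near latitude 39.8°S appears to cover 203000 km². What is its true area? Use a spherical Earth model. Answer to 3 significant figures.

156000 km²

Plate carrée maps x = Rλ, y = Rφ. The meridian scale is h = 1 and the parallel scale is k = 1/cos φ = sec φ.
Areal scale = h·k = 1 × sec φ; at 39.8°, h = 1.000, k = 1.302, so h·k = 1.302.
True area = apparent / (areal scale) = 203000 / 1.302 ≈ 156000 km².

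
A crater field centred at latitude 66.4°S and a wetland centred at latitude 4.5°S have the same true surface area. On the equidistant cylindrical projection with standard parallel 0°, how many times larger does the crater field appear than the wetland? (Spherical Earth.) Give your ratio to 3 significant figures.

2.49

For the equirectangular projection with φ₀ = 0 (plate carrée), h = 1 along meridians and k = sec φ along parallels.
Areal scale at 66.4°: h·k = 1.000 × 2.498 = 2.498.
Areal scale at 4.5°: h·k = 1.000 × 1.003 = 1.003.
Ratio = 2.498/1.003 ≈ 2.49.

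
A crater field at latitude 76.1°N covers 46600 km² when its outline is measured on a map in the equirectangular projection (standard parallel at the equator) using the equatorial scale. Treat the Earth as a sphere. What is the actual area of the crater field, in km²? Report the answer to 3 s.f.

11200 km²

Plate carrée maps x = Rλ, y = Rφ. The meridian scale is h = 1 and the parallel scale is k = 1/cos φ = sec φ.
Areal scale = h·k = 1 × sec φ; at 76.1°, h = 1.000, k = 4.163, so h·k = 4.163.
True area = apparent / (areal scale) = 46600 / 4.163 ≈ 11200 km².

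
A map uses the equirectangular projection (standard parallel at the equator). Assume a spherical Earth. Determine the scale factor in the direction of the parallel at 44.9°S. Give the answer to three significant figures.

1.41

For the equirectangular projection with φ₀ = 0 (plate carrée), h = 1 along meridians and k = sec φ along parallels.
k = 1/cos 44.9° = 1/0.7083 = 1.412.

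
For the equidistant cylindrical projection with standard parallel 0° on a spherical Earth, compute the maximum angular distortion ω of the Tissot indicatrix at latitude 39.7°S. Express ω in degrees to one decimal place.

15.0°

For the equirectangular projection with φ₀ = 0 (plate carrée), h = 1 along meridians and k = sec φ along parallels.
At 39.7°: h = 1.000, k = 1.300; principal scales a = 1.300, b = 1.000.
sin(ω/2) = (a − b)/(a + b) = 0.2997/2.300 = 0.1303, so ω = 2 arcsin(0.1303) ≈ 15.0°.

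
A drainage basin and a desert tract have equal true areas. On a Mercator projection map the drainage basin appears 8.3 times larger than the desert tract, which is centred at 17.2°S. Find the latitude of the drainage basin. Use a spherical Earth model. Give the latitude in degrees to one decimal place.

On Mercator, (apparent₁)/(apparent₂) = sec²φ₁ / sec²φ₂ when true areas are equal.
cos²φ₂ / cos²φ₁ = 8.3  ⇒  cos φ₁ = cos 17.2° / √8.3 = 0.9553/2.881 = 0.3316.
φ₁ = arccos(0.3316) ≈ 70.6°.

70.6°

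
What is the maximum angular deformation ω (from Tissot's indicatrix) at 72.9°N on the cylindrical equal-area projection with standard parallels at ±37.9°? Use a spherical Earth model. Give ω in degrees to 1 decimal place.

Cylindrical equal-area (φ₀ = 37.9°): h = cos φ / cos 37.9° along meridians, k = cos 37.9° / cos φ along parallels; h·k = 1.
At 72.9°: h = 0.3726, k = 2.684; principal scales a = 2.684, b = 0.3726.
sin(ω/2) = (a − b)/(a + b) = 2.311/3.056 = 0.7561, so ω = 2 arcsin(0.7561) ≈ 98.3°.

98.3°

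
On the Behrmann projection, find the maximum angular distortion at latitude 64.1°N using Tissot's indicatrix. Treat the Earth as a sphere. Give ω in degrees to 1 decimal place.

72.9°

Behrmann is a cylindrical equal-area projection with standard parallels at ±30°. A cylindrical equal-area projection with standard parallel φ₀ has meridian scale h = cos φ / cos φ₀ and parallel scale k = cos φ₀ / cos φ (so areas are preserved, h·k = 1).
At 64.1°: h = 0.5044, k = 1.983; principal scales a = 1.983, b = 0.5044.
sin(ω/2) = (a − b)/(a + b) = 1.478/2.487 = 0.5944, so ω = 2 arcsin(0.5944) ≈ 72.9°.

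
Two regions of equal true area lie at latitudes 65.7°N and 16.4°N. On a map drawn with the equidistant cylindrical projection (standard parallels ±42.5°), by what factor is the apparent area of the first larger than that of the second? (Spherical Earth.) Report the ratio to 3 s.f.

2.33

The equidistant cylindrical projection with φ₀ = 42.5° has h = 1 (meridians true) and k = cos φ₀ / cos φ along parallels.
Areal scale at 65.7°: h·k = 1.000 × 1.792 = 1.792.
Areal scale at 16.4°: h·k = 1.000 × 0.7685 = 0.7685.
Ratio = 1.792/0.7685 ≈ 2.33.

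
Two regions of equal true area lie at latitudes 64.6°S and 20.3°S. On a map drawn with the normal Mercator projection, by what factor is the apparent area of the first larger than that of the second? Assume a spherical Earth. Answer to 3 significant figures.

Mercator is conformal with k = sec φ, so areal scale = k² = sec²φ.
At 64.6°: sec²(64.6°) = 1/0.4289² = 5.435.
At 20.3°: sec²(20.3°) = 1/0.9379² = 1.137.
Ratio = 5.435/1.137 = cos²(20.3°)/cos²(64.6°) ≈ 4.78.

4.78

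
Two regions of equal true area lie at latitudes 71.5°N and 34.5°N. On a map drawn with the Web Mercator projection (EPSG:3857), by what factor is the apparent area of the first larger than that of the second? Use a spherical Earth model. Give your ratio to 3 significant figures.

6.75

On Mercator, area is exaggerated by sec²φ = 1/cos²φ.
At 71.5°: sec²(71.5°) = 1/0.3173² = 9.932.
At 34.5°: sec²(34.5°) = 1/0.8241² = 1.472.
Ratio = 9.932/1.472 = cos²(34.5°)/cos²(71.5°) ≈ 6.75.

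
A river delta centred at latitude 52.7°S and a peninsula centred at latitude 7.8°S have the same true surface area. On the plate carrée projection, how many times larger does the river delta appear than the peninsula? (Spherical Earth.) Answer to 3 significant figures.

1.63

Plate carrée maps x = Rλ, y = Rφ. The meridian scale is h = 1 and the parallel scale is k = 1/cos φ = sec φ.
Areal scale at 52.7°: h·k = 1.000 × 1.650 = 1.650.
Areal scale at 7.8°: h·k = 1.000 × 1.009 = 1.009.
Ratio = 1.650/1.009 ≈ 1.63.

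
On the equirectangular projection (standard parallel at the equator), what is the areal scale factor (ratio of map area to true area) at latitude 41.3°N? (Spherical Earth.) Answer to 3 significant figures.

1.33

In the plate carrée (x = Rλ, y = Rφ), meridians are true-scale (h = 1) and parallels are stretched by k = sec φ.
Areal scale = h·k = 1 × sec φ; at 41.3°, h = 1.000, k = 1.331, so h·k = 1.331.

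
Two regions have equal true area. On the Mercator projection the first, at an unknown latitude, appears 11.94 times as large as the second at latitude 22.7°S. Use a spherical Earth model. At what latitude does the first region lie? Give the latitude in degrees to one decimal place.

74.5°

For equal true areas on Mercator, apparent areas scale as sec²φ, so the ratio is cos²φ₂ / cos²φ₁.
cos²φ₂ / cos²φ₁ = 11.94  ⇒  cos φ₁ = cos 22.7° / √11.94 = 0.9225/3.455 = 0.2670.
φ₁ = arccos(0.2670) ≈ 74.5°.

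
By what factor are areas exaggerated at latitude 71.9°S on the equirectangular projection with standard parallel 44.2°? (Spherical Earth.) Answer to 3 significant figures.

With standard parallel φ₀ = 44.2°, the equirectangular projection gives x = Rλ cos φ₀, y = Rφ, so h = 1 and k = cos 44.2° / cos φ.
Areal scale = h·k = 1 × cos φ₀ / cos φ; at 71.9°, h = 1.000, k = 2.308, so h·k = 2.308.

2.31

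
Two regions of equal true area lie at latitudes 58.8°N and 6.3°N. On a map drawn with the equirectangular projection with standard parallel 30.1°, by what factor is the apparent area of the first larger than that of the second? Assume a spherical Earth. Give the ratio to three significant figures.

With standard parallel φ₀ = 30.1°, the equirectangular projection gives x = Rλ cos φ₀, y = Rφ, so h = 1 and k = cos 30.1° / cos φ.
Areal scale at 58.8°: h·k = 1.000 × 1.670 = 1.670.
Areal scale at 6.3°: h·k = 1.000 × 0.8704 = 0.8704.
Ratio = 1.670/0.8704 ≈ 1.92.

1.92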